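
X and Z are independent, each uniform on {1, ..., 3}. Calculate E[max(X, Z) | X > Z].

8/3

P(X > Z) = 1/3.
Summing max(X,Z)·P(x,y) over outcomes with X > Z gives 8/9.
E[max(X, Z) | X > Z] = (8/9) / (1/3) = 8/3.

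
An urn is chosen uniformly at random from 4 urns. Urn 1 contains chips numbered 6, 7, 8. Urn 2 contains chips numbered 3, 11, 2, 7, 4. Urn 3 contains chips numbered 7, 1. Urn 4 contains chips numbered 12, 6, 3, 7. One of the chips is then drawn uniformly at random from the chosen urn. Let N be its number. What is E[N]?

117/20

E[N | urn 1] = (6+7+8)/3 = 7.
E[N | urn 2] = (3+11+2+7+4)/5 = 27/5.
E[N | urn 3] = (7+1)/2 = 4.
E[N | urn 4] = (12+6+3+7)/4 = 7.
E[N] = (1/4)·(7) + (1/4)·(27/5) + (1/4)·(4) + (1/4)·(7) = 117/20.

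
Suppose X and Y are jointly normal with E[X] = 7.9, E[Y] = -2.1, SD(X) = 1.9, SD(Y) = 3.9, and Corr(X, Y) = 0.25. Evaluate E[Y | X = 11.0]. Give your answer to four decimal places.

-0.5092

For a bivariate normal, E[Y | X=x] = μ_Y + ρ·(σ_Y/σ_X)·(x − μ_X).
E[Y | X=11.0] = -2.1 + (0.25)·(3.9/1.9)·(11.0 − (7.9)) = -2.1 + (0.51316)·(3.1) = -0.5092.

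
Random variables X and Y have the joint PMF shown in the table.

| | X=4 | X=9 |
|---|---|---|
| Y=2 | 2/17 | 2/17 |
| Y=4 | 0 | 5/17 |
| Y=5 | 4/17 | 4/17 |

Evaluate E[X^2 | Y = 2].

P(Y = 2) = 4/17.
Σ X^2·P over the event = 16·(2/17) + 81·(2/17) = 194/17.
E[X^2 | Y = 2] = (194/17) / (4/17) = 97/2.

97/2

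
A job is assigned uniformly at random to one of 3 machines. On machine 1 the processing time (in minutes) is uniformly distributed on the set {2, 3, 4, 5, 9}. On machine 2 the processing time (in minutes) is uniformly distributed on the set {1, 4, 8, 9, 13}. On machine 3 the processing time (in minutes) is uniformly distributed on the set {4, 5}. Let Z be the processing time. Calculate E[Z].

161/30

E[Z | machine 1] = (2+3+4+5+9)/5 = 23/5.
E[Z | machine 2] = (1+4+8+9+13)/5 = 7.
E[Z | machine 3] = (4+5)/2 = 9/2.
By the law of total expectation,
E[Z] = (1/3)·(23/5) + (1/3)·(7) + (1/3)·(9/2) = 161/30.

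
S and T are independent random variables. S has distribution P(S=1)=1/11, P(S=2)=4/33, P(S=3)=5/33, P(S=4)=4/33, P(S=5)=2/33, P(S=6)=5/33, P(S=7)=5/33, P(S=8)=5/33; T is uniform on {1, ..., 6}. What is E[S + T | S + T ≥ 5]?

P(S + T ≥ 5) = 8/9.
Summing (S+T)·P(x,y) over outcomes with S + T ≥ 5 gives 260/33.
E[S + T | S + T ≥ 5] = (260/33) / (8/9) = 195/22.

195/22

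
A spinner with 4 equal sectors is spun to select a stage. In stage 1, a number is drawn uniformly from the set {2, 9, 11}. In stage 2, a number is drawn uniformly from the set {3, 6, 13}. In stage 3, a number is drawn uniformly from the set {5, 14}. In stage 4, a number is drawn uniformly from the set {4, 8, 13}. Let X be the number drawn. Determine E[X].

65/8

E[X | stage 1] = (2+9+11)/3 = 22/3.
E[X | stage 2] = (3+6+13)/3 = 22/3.
E[X | stage 3] = (5+14)/2 = 19/2.
E[X | stage 4] = (4+8+13)/3 = 25/3.
E[X] = (1/4)·(22/3) + (1/4)·(22/3) + (1/4)·(19/2) + (1/4)·(25/3) = 65/8.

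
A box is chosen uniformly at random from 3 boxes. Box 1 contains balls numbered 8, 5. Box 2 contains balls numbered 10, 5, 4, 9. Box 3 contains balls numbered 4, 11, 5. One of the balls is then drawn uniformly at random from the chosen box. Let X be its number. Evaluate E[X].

E[X | box 1] = (8+5)/2 = 13/2.
E[X | box 2] = (10+5+4+9)/4 = 7.
E[X | box 3] = (4+11+5)/3 = 20/3.
E[X] = (1/3)·(13/2) + (1/3)·(7) + (1/3)·(20/3) = 121/18.

121/18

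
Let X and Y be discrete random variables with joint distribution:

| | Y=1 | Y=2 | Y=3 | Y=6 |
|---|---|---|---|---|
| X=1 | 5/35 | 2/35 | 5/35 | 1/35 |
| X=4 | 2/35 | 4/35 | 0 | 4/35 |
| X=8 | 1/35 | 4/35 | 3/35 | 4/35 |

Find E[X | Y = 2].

5

P(Y = 2) = 2/7.
Σ X·P over the event = 1·(2/35) + 4·(4/35) + 8·(4/35) = 10/7.
E[X | Y = 2] = (10/7) / (2/7) = 5.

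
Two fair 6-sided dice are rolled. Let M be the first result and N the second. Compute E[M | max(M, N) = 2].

5/3

Outcomes with max(M, N) = 2: (1,2), (2,1), (2,2), each with probability 1/36.
E[M | max(M, N) = 2] = (1 + 2 + 2) / 3 = 5/3.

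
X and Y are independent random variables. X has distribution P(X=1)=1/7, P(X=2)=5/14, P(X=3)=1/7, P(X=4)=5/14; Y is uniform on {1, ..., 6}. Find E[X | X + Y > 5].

79/26

P(X + Y > 5) = 13/21.
Summing X·P(x,y) over outcomes with X + Y > 5 gives 79/42.
E[X | X + Y > 5] = (79/42) / (13/21) = 79/26.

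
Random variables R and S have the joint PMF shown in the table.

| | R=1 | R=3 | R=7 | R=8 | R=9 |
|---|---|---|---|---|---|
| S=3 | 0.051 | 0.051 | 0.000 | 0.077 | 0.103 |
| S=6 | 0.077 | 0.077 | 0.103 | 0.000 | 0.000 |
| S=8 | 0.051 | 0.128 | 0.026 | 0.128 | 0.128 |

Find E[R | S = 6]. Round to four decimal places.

P(S = 6) = 0.257.
Σ R·P over the event = 1·(0.077) + 3·(0.077) + 7·(0.103) = 1.029.
E[R | S = 6] = (1.029) / (0.257) = 4.0039.

4.0039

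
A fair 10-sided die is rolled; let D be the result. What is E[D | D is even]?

6

Given D is even, D is equally likely to be any of {2, 4, 6, 8, 10}.
E[D | D is even] = (2 + 4 + 6 + 8 + 10) / 5 = 6.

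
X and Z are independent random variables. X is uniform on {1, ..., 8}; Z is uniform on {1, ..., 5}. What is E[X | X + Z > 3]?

P(X + Z > 3) = 37/40.
Summing X·P(x,y) over outcomes with X + Z > 3 gives 22/5.
E[X | X + Z > 3] = (22/5) / (37/40) = 176/37.

176/37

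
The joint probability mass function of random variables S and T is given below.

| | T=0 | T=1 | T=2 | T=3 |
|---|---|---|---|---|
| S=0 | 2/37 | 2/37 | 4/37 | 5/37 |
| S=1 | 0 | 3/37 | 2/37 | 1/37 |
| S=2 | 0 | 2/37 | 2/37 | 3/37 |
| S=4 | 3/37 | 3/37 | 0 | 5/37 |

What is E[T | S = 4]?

P(S = 4) = 11/37.
Σ T·P over the event = 0·(3/37) + 1·(3/37) + 3·(5/37) = 18/37.
E[T | S = 4] = (18/37) / (11/37) = 18/11.

18/11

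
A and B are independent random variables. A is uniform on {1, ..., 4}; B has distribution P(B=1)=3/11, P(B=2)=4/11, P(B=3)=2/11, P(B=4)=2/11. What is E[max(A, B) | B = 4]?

P(B = 4) = 2/11.
Summing max(A,B)·P(x,y) over outcomes with B = 4 gives 8/11.
E[max(A, B) | B = 4] = (8/11) / (2/11) = 4.

4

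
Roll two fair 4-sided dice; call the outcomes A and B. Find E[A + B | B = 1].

7/2

P(B = 1) = 1/4.
Summing (A+B)·P(x,y) over outcomes with B = 1 gives 7/8.
E[A + B | B = 1] = (7/8) / (1/4) = 7/2.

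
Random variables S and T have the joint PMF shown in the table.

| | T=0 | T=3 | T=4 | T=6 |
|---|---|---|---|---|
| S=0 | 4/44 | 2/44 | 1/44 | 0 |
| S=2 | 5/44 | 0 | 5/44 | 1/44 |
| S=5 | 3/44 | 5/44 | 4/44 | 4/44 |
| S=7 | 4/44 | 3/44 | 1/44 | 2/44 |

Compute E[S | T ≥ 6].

36/7

P(T ≥ 6) = 7/44.
Σ S·P over the event = 2·(1/44) + 5·(4/44) + 7·(2/44) = 9/11.
E[S | T ≥ 6] = (9/11) / (7/44) = 36/7.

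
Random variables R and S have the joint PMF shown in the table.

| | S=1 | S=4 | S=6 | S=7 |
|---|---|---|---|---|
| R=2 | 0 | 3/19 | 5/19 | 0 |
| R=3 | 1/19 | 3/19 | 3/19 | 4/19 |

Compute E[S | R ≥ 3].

59/11

P(R ≥ 3) = 11/19.
Σ S·P over the event = 1·(1/19) + 4·(3/19) + 6·(3/19) + 7·(4/19) = 59/19.
E[S | R ≥ 3] = (59/19) / (11/19) = 59/11.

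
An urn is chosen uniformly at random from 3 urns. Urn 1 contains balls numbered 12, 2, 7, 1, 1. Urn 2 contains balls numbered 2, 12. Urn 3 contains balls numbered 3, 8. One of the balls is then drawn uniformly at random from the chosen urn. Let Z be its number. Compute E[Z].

E[Z | urn 1] = (12+2+7+1+1)/5 = 23/5.
E[Z | urn 2] = (2+12)/2 = 7.
E[Z | urn 3] = (3+8)/2 = 11/2.
E[Z] = (1/3)·(23/5) + (1/3)·(7) + (1/3)·(11/2) = 57/10.

57/10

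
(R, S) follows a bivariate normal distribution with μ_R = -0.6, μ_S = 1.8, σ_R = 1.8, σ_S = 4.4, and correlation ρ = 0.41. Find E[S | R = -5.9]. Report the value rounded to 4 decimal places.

-3.5118

The regression of S on R has slope ρ·σ_S/σ_R and passes through (μ_R, μ_S).
E[S | R=-5.9] = 1.8 + (0.41)·(4.4/1.8)·(-5.9 − (-0.6)) = 1.8 + (1.00222)·(-5.3) = -3.5118.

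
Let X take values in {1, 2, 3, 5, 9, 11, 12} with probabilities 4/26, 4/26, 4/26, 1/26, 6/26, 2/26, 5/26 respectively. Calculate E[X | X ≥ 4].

P(X ≥ 4) = 7/13.
Σ over the event: 5·1/26 + 9·3/13 + 11·1/13 + 12·5/26 = 141/26.
E[X | X ≥ 4] = (141/26) / (7/13) = 141/14.

141/14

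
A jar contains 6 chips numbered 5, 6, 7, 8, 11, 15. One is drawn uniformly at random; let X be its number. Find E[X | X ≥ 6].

47/5

P(X ≥ 6) = 5/6.
Σ over the event: 6·1/6 + 7·1/6 + 8·1/6 + 11·1/6 + 15·1/6 = 47/6.
E[X | X ≥ 6] = (47/6) / (5/6) = 47/5.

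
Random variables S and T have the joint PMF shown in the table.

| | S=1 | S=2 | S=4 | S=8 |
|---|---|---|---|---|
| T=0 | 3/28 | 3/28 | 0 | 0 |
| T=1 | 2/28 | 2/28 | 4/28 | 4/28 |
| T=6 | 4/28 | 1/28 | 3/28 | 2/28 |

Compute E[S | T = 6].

P(T = 6) = 5/14.
Σ S·P over the event = 1·(4/28) + 2·(1/28) + 4·(3/28) + 8·(2/28) = 17/14.
E[S | T = 6] = (17/14) / (5/14) = 17/5.

17/5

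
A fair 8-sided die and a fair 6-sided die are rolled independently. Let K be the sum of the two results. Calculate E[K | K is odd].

8

P(K is odd) = 1/2.
Σ over the event: 3·1/24 + 5·1/12 + 7·1/8 + 9·1/8 + 11·1/12 + 13·1/24 = 4.
E[K | K is odd] = (4) / (1/2) = 8.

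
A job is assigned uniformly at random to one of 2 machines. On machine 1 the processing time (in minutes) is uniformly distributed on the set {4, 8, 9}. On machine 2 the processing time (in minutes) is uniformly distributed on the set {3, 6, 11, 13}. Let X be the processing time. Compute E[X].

E[X | machine 1] = (4+8+9)/3 = 7.
E[X | machine 2] = (3+6+11+13)/4 = 33/4.
E[X] = (1/2)·(7) + (1/2)·(33/4) = 61/8.

61/8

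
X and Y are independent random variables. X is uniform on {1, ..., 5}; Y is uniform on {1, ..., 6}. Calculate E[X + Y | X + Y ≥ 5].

175/24

P(X + Y ≥ 5) = 4/5.
Summing (X+Y)·P(x,y) over outcomes with X + Y ≥ 5 gives 35/6.
E[X + Y | X + Y ≥ 5] = (35/6) / (4/5) = 175/24.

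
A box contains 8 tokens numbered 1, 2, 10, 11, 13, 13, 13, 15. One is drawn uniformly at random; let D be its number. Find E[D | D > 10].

13

P(D > 10) = 5/8.
Σ over the event: 11·1/8 + 13·3/8 + 15·1/8 = 65/8.
E[D | D > 10] = (65/8) / (5/8) = 13.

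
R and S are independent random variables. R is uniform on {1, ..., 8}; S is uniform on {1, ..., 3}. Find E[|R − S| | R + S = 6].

2

P(R + S = 6) = 1/8.
Summing |R−S|·P(x,y) over outcomes with R + S = 6 gives 1/4.
E[|R − S| | R + S = 6] = (1/4) / (1/8) = 2.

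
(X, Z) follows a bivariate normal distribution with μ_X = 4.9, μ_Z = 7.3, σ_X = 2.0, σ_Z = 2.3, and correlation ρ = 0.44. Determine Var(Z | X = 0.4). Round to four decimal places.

4.2659

Var(Z | X=x) = (1 − ρ²)·σ_Z².
Var(Z | X=0.4) = (2.3)²·(1 − (0.44)²) = 5.29·0.8064 = 4.2659.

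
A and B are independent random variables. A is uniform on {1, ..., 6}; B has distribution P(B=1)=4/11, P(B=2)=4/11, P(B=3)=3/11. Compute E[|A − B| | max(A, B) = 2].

P(max(A, B) = 2) = 2/11.
Summing |A−B|·P(x,y) over outcomes with max(A, B) = 2 gives 4/33.
E[|A − B| | max(A, B) = 2] = (4/33) / (2/11) = 2/3.

2/3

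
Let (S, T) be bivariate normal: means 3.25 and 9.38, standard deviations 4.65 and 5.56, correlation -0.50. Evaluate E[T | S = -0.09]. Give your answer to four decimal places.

11.3768

The regression of T on S has slope ρ·σ_T/σ_S and passes through (μ_S, μ_T).
E[T | S=-0.09] = 9.38 + (-0.50)·(5.56/4.65)·(-0.09 − (3.25)) = 9.38 + (-0.59785)·(-3.34) = 11.3768.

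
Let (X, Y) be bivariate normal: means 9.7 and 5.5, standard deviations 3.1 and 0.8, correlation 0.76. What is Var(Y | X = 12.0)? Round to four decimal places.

Var(Y | X=x) = (1 − ρ²)·σ_Y².
Var(Y | X=12.0) = (0.8)²·(1 − (0.76)²) = 0.64·0.4224 = 0.2703.

0.2703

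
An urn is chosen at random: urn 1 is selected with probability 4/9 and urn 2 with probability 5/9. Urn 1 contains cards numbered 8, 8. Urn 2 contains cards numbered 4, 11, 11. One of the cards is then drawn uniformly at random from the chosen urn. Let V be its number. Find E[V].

226/27

E[V | urn 1] = (8+8)/2 = 8.
E[V | urn 2] = (4+11+11)/3 = 26/3.
E[V] = (4/9)·(8) + (5/9)·(26/3) = 226/27.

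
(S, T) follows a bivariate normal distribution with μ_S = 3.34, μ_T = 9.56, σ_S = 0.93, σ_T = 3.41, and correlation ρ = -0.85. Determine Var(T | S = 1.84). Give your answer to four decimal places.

The conditional variance in a bivariate normal is σ_T²(1 − ρ²), independent of x.
Var(T | S=1.84) = (3.41)²·(1 − (-0.85)²) = 11.6281·0.2775 = 3.2268.

3.2268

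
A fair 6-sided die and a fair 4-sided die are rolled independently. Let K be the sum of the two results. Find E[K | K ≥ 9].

28/3

P(K ≥ 9) = 1/8.
Σ over the event: 9·1/12 + 10·1/24 = 7/6.
E[K | K ≥ 9] = (7/6) / (1/8) = 28/3.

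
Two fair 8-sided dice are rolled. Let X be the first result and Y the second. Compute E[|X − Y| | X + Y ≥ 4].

P(X + Y ≥ 4) = 61/64.
Summing |X−Y|·P(x,y) over outcomes with X + Y ≥ 4 gives 83/32.
E[|X − Y| | X + Y ≥ 4] = (83/32) / (61/64) = 166/61.

166/61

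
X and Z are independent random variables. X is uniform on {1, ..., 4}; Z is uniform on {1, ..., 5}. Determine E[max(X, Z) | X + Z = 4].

8/3

Outcomes with X + Z = 4: (1,3), (2,2), (3,1), each with probability 1/20.
E[max(X, Z) | X + Z = 4] = (3 + 2 + 3) / 3 = 8/3.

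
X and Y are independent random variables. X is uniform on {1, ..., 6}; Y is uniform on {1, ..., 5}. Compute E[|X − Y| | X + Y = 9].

P(X + Y = 9) = 1/10.
Summing |X−Y|·P(x,y) over outcomes with X + Y = 9 gives 1/6.
E[|X − Y| | X + Y = 9] = (1/6) / (1/10) = 5/3.

5/3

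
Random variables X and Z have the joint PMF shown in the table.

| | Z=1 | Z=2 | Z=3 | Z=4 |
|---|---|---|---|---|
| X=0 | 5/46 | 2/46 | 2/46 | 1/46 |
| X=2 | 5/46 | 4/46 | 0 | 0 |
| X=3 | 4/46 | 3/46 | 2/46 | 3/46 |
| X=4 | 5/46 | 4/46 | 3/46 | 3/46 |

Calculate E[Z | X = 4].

34/15

P(X = 4) = 15/46.
Σ Z·P over the event = 1·(5/46) + 2·(4/46) + 3·(3/46) + 4·(3/46) = 17/23.
E[Z | X = 4] = (17/23) / (15/46) = 34/15.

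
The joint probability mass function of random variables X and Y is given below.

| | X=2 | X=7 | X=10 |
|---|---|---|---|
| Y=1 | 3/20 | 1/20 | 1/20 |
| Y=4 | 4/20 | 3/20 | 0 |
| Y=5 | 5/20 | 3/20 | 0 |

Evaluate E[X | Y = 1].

23/5

P(Y = 1) = 1/4.
Summing X·P(X=x,Y=y) over the conditioning event gives 23/20.
E[X | Y = 1] = (23/20) / (1/4) = 23/5.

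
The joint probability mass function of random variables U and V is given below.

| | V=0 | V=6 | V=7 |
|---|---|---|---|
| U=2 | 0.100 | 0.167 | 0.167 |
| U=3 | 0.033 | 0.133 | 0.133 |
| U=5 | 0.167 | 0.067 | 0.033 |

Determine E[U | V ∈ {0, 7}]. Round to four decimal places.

3.2101

P(V ∈ {0, 7}) = 0.633.
Summing U·P(U=x,V=y) over the conditioning event gives 2.032.
E[U | V ∈ {0, 7}] = (2.032) / (0.633) = 3.2101.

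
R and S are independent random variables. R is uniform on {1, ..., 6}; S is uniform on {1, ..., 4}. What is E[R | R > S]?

P(R > S) = 7/12.
Summing R·P(x,y) over outcomes with R > S gives 8/3.
E[R | R > S] = (8/3) / (7/12) = 32/7.

32/7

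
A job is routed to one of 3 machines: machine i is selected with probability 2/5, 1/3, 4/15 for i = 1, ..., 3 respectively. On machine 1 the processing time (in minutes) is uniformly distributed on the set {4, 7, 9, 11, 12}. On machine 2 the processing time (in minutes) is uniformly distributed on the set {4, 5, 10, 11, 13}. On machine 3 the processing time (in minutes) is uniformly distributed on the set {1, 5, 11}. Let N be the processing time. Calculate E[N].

E[N | machine 1] = (4+7+9+11+12)/5 = 43/5.
E[N | machine 2] = (4+5+10+11+13)/5 = 43/5.
E[N | machine 3] = (1+5+11)/3 = 17/3.
By the law of total expectation,
E[N] = (2/5)·(43/5) + (1/3)·(43/5) + (4/15)·(17/3) = 1759/225.

1759/225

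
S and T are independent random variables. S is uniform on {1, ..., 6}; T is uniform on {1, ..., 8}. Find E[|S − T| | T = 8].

Outcomes with T = 8: (1,8), (2,8), (3,8), (4,8), (5,8), (6,8), each with probability 1/48.
E[|S − T| | T = 8] = (7 + 6 + 5 + 4 + 3 + 2) / 6 = 9/2.

9/2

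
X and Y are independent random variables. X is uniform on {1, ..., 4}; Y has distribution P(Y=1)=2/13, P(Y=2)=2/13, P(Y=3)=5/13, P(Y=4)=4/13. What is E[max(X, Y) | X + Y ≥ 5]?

P(X + Y ≥ 5) = 37/52.
Summing max(X,Y)·P(x,y) over outcomes with X + Y ≥ 5 gives 34/13.
E[max(X, Y) | X + Y ≥ 5] = (34/13) / (37/52) = 136/37.

136/37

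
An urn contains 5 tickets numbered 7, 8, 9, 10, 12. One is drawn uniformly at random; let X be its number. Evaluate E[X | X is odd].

P(X is odd) = 2/5.
Σ over the event: 7·1/5 + 9·1/5 = 16/5.
E[X | X is odd] = (16/5) / (2/5) = 8.

8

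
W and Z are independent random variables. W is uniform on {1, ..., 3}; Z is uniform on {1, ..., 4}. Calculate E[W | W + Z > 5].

8/3

P(W + Z > 5) = 1/4.
Summing W·P(x,y) over outcomes with W + Z > 5 gives 2/3.
E[W | W + Z > 5] = (2/3) / (1/4) = 8/3.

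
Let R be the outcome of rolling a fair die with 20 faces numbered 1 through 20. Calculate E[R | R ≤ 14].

15/2

P(R ≤ 14) = 7/10.
E[R | R ≤ 14] = (21/4) / (7/10) = 15/2.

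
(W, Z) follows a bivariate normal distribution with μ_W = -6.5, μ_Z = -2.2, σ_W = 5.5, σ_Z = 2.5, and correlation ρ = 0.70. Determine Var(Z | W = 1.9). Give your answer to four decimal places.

3.1875

The conditional variance in a bivariate normal is σ_Z²(1 − ρ²), independent of x.
Var(Z | W=1.9) = (2.5)²·(1 − (0.70)²) = 6.25·0.51 = 3.1875.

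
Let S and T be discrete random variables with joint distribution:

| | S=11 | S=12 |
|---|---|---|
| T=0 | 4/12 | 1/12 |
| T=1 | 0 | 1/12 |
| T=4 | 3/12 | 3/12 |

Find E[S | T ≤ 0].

P(T ≤ 0) = 5/12.
Σ S·P over the event = 11·(4/12) + 12·(1/12) = 14/3.
E[S | T ≤ 0] = (14/3) / (5/12) = 56/5.

56/5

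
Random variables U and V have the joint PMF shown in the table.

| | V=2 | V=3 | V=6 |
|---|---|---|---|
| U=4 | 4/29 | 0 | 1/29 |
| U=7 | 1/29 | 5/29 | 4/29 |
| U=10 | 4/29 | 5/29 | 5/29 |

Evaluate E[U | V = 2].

7

P(V = 2) = 9/29.
Σ U·P over the event = 4·(4/29) + 7·(1/29) + 10·(4/29) = 63/29.
E[U | V = 2] = (63/29) / (9/29) = 7.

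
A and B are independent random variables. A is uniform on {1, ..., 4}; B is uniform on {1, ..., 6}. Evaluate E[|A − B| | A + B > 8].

P(A + B > 8) = 1/8.
Summing |A−B|·P(x,y) over outcomes with A + B > 8 gives 1/4.
E[|A − B| | A + B > 8] = (1/4) / (1/8) = 2.

2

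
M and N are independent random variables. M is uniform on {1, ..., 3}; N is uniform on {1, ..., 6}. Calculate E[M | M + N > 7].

Outcomes with M + N > 7: (2,6), (3,5), (3,6), each with probability 1/18.
E[M | M + N > 7] = (2 + 3 + 3) / 3 = 8/3.

8/3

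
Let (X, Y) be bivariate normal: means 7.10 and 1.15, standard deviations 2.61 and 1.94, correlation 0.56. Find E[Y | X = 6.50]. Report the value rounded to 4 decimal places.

For a bivariate normal, E[Y | X=x] = μ_Y + ρ·(σ_Y/σ_X)·(x − μ_X).
E[Y | X=6.50] = 1.15 + (0.56)·(1.94/2.61)·(6.50 − (7.10)) = 1.15 + (0.41625)·(-0.6) = 0.9003.

0.9003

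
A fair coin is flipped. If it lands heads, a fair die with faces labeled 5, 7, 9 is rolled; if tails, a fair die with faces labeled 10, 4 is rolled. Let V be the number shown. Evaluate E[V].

7

E[V | heads] = (5+7+9)/3 = 7.
E[V | tails] = (10+4)/2 = 7.
By the law of total expectation,
E[V] = (1/2)·(7) + (1/2)·(7) = 7.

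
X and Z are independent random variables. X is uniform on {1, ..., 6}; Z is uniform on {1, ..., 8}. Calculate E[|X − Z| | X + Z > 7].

P(X + Z > 7) = 9/16.
Summing |X−Z|·P(x,y) over outcomes with X + Z > 7 gives 37/24.
E[|X − Z| | X + Z > 7] = (37/24) / (9/16) = 74/27.

74/27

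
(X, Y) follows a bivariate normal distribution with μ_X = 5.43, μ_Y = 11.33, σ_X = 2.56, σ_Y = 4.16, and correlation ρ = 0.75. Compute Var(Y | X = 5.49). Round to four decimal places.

7.5712

Var(Y | X=x) = (1 − ρ²)·σ_Y².
Var(Y | X=5.49) = (4.16)²·(1 − (0.75)²) = 17.3056·0.4375 = 7.5712.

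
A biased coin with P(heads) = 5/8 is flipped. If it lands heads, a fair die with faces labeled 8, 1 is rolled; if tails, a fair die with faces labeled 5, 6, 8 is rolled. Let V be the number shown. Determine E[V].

83/16

E[V | heads] = (8+1)/2 = 9/2.
E[V | tails] = (5+6+8)/3 = 19/3.
By the law of total expectation,
E[V] = (5/8)·(9/2) + (3/8)·(19/3) = 83/16.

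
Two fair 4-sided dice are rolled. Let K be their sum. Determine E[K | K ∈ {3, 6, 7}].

P(K ∈ {3, 6, 7}) = 7/16.
Σ over the event: 3·1/8 + 6·3/16 + 7·1/8 = 19/8.
E[K | K ∈ {3, 6, 7}] = (19/8) / (7/16) = 38/7.

38/7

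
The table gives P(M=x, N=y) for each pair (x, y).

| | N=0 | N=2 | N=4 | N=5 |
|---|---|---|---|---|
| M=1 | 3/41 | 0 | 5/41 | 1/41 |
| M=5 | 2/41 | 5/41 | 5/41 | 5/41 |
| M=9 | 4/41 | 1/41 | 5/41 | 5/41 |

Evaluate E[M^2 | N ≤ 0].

P(N ≤ 0) = 9/41.
Σ M^2·P over the event = 1·(3/41) + 25·(2/41) + 81·(4/41) = 377/41.
E[M^2 | N ≤ 0] = (377/41) / (9/41) = 377/9.

377/9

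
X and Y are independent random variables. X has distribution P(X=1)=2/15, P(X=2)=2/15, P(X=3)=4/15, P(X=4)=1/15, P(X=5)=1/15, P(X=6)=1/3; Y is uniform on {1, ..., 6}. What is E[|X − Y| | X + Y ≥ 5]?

167/76

P(X + Y ≥ 5) = 38/45.
Summing |X−Y|·P(x,y) over outcomes with X + Y ≥ 5 gives 167/90.
E[|X − Y| | X + Y ≥ 5] = (167/90) / (38/45) = 167/76.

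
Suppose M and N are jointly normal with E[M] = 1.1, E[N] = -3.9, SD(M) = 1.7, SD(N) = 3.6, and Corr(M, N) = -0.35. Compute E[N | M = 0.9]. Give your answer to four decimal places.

-3.7518

The regression of N on M has slope ρ·σ_N/σ_M and passes through (μ_M, μ_N).
E[N | M=0.9] = -3.9 + (-0.35)·(3.6/1.7)·(0.9 − (1.1)) = -3.9 + (-0.74118)·(-0.2) = -3.7518.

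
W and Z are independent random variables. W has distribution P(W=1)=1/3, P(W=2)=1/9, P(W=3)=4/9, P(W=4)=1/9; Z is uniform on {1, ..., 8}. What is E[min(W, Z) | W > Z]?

P(W > Z) = 1/6.
Summing min(W,Z)·P(x,y) over outcomes with W > Z gives 19/72.
E[min(W, Z) | W > Z] = (19/72) / (1/6) = 19/12.

19/12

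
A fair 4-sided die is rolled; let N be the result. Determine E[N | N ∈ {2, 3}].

5/2

P(N ∈ {2, 3}) = 1/2.
Σ over the event: 2·1/4 + 3·1/4 = 5/4.
E[N | N ∈ {2, 3}] = (5/4) / (1/2) = 5/2.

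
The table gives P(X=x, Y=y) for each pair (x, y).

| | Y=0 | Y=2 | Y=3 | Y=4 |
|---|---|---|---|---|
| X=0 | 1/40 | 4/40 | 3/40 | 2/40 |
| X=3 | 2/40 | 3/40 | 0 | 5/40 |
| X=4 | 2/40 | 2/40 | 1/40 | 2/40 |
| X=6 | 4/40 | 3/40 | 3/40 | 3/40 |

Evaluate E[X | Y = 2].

P(Y = 2) = 3/10.
Σ X·P over the event = 0·(4/40) + 3·(3/40) + 4·(2/40) + 6·(3/40) = 7/8.
E[X | Y = 2] = (7/8) / (3/10) = 35/12.

35/12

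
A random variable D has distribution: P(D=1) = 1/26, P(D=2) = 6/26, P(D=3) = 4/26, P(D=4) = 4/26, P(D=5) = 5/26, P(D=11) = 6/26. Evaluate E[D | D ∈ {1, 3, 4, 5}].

27/7

P(D ∈ {1, 3, 4, 5}) = 7/13.
Σ over the event: 1·1/26 + 3·2/13 + 4·2/13 + 5·5/26 = 27/13.
E[D | D ∈ {1, 3, 4, 5}] = (27/13) / (7/13) = 27/7.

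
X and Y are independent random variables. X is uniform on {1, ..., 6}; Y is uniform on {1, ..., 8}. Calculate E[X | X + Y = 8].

7/2

P(X + Y = 8) = 1/8.
Summing X·P(x,y) over outcomes with X + Y = 8 gives 7/16.
E[X | X + Y = 8] = (7/16) / (1/8) = 7/2.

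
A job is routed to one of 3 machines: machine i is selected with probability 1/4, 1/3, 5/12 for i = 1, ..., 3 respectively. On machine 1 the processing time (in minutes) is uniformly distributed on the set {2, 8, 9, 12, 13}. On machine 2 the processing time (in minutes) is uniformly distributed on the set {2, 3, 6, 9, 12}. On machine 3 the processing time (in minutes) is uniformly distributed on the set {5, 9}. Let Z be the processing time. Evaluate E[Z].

E[Z | machine 1] = (2+8+9+12+13)/5 = 44/5.
E[Z | machine 2] = (2+3+6+9+12)/5 = 32/5.
E[Z | machine 3] = (5+9)/2 = 7.
By the law of total expectation,
E[Z] = (1/4)·(44/5) + (1/3)·(32/5) + (5/12)·(7) = 29/4.

29/4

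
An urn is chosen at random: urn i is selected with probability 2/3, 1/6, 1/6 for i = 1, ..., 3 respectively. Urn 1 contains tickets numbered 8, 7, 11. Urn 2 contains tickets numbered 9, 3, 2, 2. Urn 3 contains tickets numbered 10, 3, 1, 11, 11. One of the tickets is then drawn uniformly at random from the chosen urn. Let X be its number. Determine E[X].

E[X | urn 1] = (8+7+11)/3 = 26/3.
E[X | urn 2] = (9+3+2+2)/4 = 4.
E[X | urn 3] = (10+3+1+11+11)/5 = 36/5.
E[X] = (2/3)·(26/3) + (1/6)·(4) + (1/6)·(36/5) = 344/45.

344/45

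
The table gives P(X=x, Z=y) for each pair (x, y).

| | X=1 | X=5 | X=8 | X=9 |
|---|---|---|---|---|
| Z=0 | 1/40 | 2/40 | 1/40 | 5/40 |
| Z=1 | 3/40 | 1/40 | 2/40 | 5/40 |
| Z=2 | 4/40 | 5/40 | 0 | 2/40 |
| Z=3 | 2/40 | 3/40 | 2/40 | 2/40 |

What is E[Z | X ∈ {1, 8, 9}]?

40/29

P(X ∈ {1, 8, 9}) = 29/40.
Summing Z·P(X=x,Z=y) over the conditioning event gives 1.
E[Z | X ∈ {1, 8, 9}] = (1) / (29/40) = 40/29.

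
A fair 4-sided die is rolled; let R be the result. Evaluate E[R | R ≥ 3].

Given R ≥ 3, R is equally likely to be any of {3, 4}.
E[R | R ≥ 3] = (3 + 4) / 2 = 7/2.

7/2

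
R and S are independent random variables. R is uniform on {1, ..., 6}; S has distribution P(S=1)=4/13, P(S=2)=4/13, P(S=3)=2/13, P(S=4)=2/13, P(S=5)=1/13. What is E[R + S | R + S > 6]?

P(R + S > 6) = 31/78.
Summing (R+S)·P(x,y) over outcomes with R + S > 6 gives 83/26.
E[R + S | R + S > 6] = (83/26) / (31/78) = 249/31.

249/31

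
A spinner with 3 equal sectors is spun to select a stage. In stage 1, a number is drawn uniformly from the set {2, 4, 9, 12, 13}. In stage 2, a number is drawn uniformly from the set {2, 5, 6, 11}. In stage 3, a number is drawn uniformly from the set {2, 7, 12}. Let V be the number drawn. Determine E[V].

7

E[V | stage 1] = (2+4+9+12+13)/5 = 8.
E[V | stage 2] = (2+5+6+11)/4 = 6.
E[V | stage 3] = (2+7+12)/3 = 7.
E[V] = (1/3)·(8) + (1/3)·(6) + (1/3)·(7) = 7.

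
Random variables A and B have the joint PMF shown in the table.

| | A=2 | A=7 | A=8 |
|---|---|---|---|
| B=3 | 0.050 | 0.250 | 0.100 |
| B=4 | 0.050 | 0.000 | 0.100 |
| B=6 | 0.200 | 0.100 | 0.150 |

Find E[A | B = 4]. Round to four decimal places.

6.0000

P(B = 4) = 0.150.
Σ A·P over the event = 2·(0.050) + 8·(0.100) = 0.900.
E[A | B = 4] = (0.900) / (0.150) = 6.0000.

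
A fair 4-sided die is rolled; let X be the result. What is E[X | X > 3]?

4

Given X > 3, X is equally likely to be any of {4}.
E[X | X > 3] = (4) / 1 = 4.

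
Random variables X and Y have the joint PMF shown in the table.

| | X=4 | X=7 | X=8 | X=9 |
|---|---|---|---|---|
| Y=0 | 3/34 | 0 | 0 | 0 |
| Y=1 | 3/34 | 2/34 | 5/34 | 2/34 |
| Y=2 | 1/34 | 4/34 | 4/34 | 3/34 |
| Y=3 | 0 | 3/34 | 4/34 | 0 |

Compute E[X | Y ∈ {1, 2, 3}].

P(Y ∈ {1, 2, 3}) = 31/34.
Summing X·P(X=x,Y=y) over the conditioning event gives 114/17.
E[X | Y ∈ {1, 2, 3}] = (114/17) / (31/34) = 228/31.

228/31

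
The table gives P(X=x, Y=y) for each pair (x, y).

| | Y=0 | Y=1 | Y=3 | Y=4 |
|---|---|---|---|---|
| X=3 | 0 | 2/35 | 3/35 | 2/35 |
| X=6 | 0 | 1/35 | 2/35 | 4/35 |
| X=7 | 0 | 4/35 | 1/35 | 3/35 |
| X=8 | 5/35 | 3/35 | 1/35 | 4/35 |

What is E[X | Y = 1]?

P(Y = 1) = 2/7.
Σ X·P over the event = 3·(2/35) + 6·(1/35) + 7·(4/35) + 8·(3/35) = 64/35.
E[X | Y = 1] = (64/35) / (2/7) = 32/5.

32/5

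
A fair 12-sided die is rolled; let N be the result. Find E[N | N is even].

Given N is even, N is equally likely to be any of {2, 4, 6, 8, 10, 12}.
E[N | N is even] = (2 + 4 + 6 + 8 + 10 + 12) / 6 = 7.

7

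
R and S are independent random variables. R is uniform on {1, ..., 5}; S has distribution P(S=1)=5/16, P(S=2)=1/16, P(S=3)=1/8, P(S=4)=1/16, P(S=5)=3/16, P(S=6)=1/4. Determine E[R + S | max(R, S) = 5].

P(max(R, S) = 5) = 3/10.
Summing (R+S)·P(x,y) over outcomes with max(R, S) = 5 gives 91/40.
E[R + S | max(R, S) = 5] = (91/40) / (3/10) = 91/12.

91/12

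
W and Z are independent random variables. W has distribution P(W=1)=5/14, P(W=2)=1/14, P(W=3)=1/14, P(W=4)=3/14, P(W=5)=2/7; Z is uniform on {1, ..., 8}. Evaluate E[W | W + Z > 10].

87/19

P(W + Z > 10) = 19/112.
Summing W·P(x,y) over outcomes with W + Z > 10 gives 87/112.
E[W | W + Z > 10] = (87/112) / (19/112) = 87/19.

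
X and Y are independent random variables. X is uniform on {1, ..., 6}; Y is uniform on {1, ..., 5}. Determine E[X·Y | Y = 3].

21/2

Outcomes with Y = 3: (1,3), (2,3), (3,3), (4,3), (5,3), (6,3), each with probability 1/30.
E[X·Y | Y = 3] = (3 + 6 + 9 + 12 + 15 + 18) / 6 = 21/2.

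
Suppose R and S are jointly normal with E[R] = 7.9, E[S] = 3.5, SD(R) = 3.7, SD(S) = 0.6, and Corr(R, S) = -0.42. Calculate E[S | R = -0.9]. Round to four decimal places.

For a bivariate normal, E[S | R=x] = μ_S + ρ·(σ_S/σ_R)·(x − μ_R).
E[S | R=-0.9] = 3.5 + (-0.42)·(0.6/3.7)·(-0.9 − (7.9)) = 3.5 + (-0.068108)·(-8.8) = 4.0994.

4.0994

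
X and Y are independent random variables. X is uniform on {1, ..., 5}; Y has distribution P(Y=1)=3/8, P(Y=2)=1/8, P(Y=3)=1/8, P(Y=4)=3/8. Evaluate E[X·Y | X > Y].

153/20

P(X > Y) = 1/2.
Summing XY·P(x,y) over outcomes with X > Y gives 153/40.
E[X·Y | X > Y] = (153/40) / (1/2) = 153/20.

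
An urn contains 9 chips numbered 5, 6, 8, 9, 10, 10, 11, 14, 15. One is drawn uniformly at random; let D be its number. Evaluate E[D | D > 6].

11

P(D > 6) = 7/9.
Σ over the event: 8·1/9 + 9·1/9 + 10·2/9 + 11·1/9 + 14·1/9 + 15·1/9 = 77/9.
E[D | D > 6] = (77/9) / (7/9) = 11.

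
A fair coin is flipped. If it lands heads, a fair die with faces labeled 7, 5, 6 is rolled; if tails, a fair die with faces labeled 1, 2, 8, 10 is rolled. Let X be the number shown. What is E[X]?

E[X | heads] = (7+5+6)/3 = 6.
E[X | tails] = (1+2+8+10)/4 = 21/4.
By the law of total expectation,
E[X] = (1/2)·(6) + (1/2)·(21/4) = 45/8.

45/8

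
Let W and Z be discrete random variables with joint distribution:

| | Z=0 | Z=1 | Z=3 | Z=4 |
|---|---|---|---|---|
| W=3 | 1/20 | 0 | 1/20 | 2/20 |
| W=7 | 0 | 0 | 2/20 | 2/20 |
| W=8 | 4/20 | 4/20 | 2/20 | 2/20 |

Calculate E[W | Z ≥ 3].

69/11

P(Z ≥ 3) = 11/20.
Σ W·P over the event = 3·(1/20) + 3·(2/20) + 7·(2/20) + 7·(2/20) + 8·(2/20) + 8·(2/20) = 69/20.
E[W | Z ≥ 3] = (69/20) / (11/20) = 69/11.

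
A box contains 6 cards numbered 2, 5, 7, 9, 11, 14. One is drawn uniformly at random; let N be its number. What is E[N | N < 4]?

P(N < 4) = 1/6.
Σ over the event: 2·1/6 = 1/3.
E[N | N < 4] = (1/3) / (1/6) = 2.

2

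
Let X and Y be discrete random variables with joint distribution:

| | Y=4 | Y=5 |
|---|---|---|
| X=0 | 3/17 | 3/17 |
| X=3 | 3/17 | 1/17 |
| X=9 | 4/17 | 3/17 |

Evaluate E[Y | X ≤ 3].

22/5

P(X ≤ 3) = 10/17.
Σ Y·P over the event = 4·(3/17) + 5·(3/17) + 4·(3/17) + 5·(1/17) = 44/17.
E[Y | X ≤ 3] = (44/17) / (10/17) = 22/5.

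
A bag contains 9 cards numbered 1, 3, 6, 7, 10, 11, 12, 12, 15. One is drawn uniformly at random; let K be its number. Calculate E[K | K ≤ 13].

P(K ≤ 13) = 8/9.
Σ over the event: 1·1/9 + 3·1/9 + 6·1/9 + 7·1/9 + 10·1/9 + 11·1/9 + 12·2/9 = 62/9.
E[K | K ≤ 13] = (62/9) / (8/9) = 31/4.

31/4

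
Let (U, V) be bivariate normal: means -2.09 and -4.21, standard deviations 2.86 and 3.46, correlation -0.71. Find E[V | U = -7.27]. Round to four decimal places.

For a bivariate normal, E[V | U=x] = μ_V + ρ·(σ_V/σ_U)·(x − μ_U).
E[V | U=-7.27] = -4.21 + (-0.71)·(3.46/2.86)·(-7.27 − (-2.09)) = -4.21 + (-0.85895)·(-5.18) = 0.2394.

0.2394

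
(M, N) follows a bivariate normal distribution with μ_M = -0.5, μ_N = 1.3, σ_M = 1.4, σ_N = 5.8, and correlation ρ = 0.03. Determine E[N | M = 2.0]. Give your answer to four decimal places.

For a bivariate normal, E[N | M=x] = μ_N + ρ·(σ_N/σ_M)·(x − μ_M).
E[N | M=2.0] = 1.3 + (0.03)·(5.8/1.4)·(2.0 − (-0.5)) = 1.3 + (0.12429)·(2.5) = 1.6107.

1.6107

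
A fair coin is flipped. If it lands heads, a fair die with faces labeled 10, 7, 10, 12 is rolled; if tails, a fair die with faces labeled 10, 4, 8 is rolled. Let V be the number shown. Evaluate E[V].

E[V | heads] = (10+7+10+12)/4 = 39/4.
E[V | tails] = (10+4+8)/3 = 22/3.
E[V] = (1/2)·(39/4) + (1/2)·(22/3) = 205/24.

205/24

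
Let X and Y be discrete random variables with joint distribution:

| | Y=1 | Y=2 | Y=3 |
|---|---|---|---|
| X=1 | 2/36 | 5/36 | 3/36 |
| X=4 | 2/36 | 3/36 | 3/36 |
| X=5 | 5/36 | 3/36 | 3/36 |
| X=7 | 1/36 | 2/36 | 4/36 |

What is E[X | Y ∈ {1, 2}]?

P(Y ∈ {1, 2}) = 23/36.
Summing X·P(X=x,Y=y) over the conditioning event gives 22/9.
E[X | Y ∈ {1, 2}] = (22/9) / (23/36) = 88/23.

88/23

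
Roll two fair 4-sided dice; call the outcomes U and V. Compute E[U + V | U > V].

5

P(U > V) = 3/8.
Summing (U+V)·P(x,y) over outcomes with U > V gives 15/8.
E[U + V | U > V] = (15/8) / (3/8) = 5.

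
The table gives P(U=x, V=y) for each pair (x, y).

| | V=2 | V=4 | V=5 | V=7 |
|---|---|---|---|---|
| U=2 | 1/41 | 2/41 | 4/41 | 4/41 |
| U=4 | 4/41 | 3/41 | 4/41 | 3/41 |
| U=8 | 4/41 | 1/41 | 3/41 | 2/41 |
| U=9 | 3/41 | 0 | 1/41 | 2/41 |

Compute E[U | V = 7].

54/11

P(V = 7) = 11/41.
Σ U·P over the event = 2·(4/41) + 4·(3/41) + 8·(2/41) + 9·(2/41) = 54/41.
E[U | V = 7] = (54/41) / (11/41) = 54/11.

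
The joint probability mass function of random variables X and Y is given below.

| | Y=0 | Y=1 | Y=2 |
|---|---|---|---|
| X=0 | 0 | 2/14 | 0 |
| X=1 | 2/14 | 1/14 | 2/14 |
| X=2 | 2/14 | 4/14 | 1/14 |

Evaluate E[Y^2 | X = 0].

1

P(X = 0) = 1/7.
Summing Y^2·P(X=x,Y=y) over the conditioning event gives 1/7.
E[Y^2 | X = 0] = (1/7) / (1/7) = 1.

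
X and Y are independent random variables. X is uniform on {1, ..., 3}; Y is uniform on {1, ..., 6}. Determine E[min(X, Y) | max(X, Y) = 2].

4/3

Outcomes with max(X, Y) = 2: (1,2), (2,1), (2,2), each with probability 1/18.
E[min(X, Y) | max(X, Y) = 2] = (1 + 1 + 2) / 3 = 4/3.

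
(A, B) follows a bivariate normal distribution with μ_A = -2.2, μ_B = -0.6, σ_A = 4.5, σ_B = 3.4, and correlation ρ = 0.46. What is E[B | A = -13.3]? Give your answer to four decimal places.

E[B | A=x] = μ_B + ρ(σ_B/σ_A)(x − μ_A) for jointly normal variables.
E[B | A=-13.3] = -0.6 + (0.46)·(3.4/4.5)·(-13.3 − (-2.2)) = -0.6 + (0.34756)·(-11.1) = -4.4579.

-4.4579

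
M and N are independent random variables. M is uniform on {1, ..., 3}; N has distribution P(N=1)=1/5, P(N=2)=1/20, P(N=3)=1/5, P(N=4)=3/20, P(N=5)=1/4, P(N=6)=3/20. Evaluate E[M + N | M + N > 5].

P(M + N > 5) = 17/30.
Summing (M+N)·P(x,y) over outcomes with M + N > 5 gives 4.
E[M + N | M + N > 5] = (4) / (17/30) = 120/17.

120/17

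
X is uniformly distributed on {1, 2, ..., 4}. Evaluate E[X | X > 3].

4

Given X > 3, X is equally likely to be any of {4}.
E[X | X > 3] = (4) / 1 = 4.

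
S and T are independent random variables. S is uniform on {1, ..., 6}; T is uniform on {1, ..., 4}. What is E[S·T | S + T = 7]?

10

Outcomes with S + T = 7: (3,4), (4,3), (5,2), (6,1), each with probability 1/24.
E[S·T | S + T = 7] = (12 + 12 + 10 + 6) / 4 = 10.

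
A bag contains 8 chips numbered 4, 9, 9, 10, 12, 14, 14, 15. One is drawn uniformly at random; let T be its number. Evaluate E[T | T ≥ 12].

P(T ≥ 12) = 1/2.
Σ over the event: 12·1/8 + 14·1/4 + 15·1/8 = 55/8.
E[T | T ≥ 12] = (55/8) / (1/2) = 55/4.

55/4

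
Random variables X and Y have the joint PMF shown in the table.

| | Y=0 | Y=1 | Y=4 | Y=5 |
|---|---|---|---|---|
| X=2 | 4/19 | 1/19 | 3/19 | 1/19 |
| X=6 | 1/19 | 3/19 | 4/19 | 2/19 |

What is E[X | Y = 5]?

14/3

P(Y = 5) = 3/19.
Summing X·P(X=x,Y=y) over the conditioning event gives 14/19.
E[X | Y = 5] = (14/19) / (3/19) = 14/3.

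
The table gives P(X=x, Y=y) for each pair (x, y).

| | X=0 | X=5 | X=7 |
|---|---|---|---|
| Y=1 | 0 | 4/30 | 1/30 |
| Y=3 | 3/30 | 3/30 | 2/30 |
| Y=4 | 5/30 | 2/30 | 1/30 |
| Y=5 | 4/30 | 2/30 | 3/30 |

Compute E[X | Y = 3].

P(Y = 3) = 4/15.
Σ X·P over the event = 0·(3/30) + 5·(3/30) + 7·(2/30) = 29/30.
E[X | Y = 3] = (29/30) / (4/15) = 29/8.

29/8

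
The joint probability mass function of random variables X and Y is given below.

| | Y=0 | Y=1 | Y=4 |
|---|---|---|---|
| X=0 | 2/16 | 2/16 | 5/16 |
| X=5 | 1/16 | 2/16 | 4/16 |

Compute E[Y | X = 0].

P(X = 0) = 9/16.
Σ Y·P over the event = 0·(2/16) + 1·(2/16) + 4·(5/16) = 11/8.
E[Y | X = 0] = (11/8) / (9/16) = 22/9.

22/9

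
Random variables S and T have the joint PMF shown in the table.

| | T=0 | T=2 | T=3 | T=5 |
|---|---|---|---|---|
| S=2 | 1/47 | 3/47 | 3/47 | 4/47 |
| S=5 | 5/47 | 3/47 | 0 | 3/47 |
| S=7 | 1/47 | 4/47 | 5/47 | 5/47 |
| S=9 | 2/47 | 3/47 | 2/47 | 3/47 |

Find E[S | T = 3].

59/10

P(T = 3) = 10/47.
Σ S·P over the event = 2·(3/47) + 7·(5/47) + 9·(2/47) = 59/47.
E[S | T = 3] = (59/47) / (10/47) = 59/10.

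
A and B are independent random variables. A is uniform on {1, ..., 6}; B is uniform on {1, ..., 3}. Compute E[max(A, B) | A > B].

P(A > B) = 2/3.
Summing max(A,B)·P(x,y) over outcomes with A > B gives 53/18.
E[max(A, B) | A > B] = (53/18) / (2/3) = 53/12.

53/12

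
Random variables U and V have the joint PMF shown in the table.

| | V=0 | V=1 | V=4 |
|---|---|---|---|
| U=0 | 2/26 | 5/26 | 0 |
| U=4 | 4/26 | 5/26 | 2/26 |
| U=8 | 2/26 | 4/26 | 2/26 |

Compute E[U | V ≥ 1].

38/9

P(V ≥ 1) = 9/13.
Σ U·P over the event = 0·(5/26) + 4·(5/26) + 4·(2/26) + 8·(4/26) + 8·(2/26) = 38/13.
E[U | V ≥ 1] = (38/13) / (9/13) = 38/9.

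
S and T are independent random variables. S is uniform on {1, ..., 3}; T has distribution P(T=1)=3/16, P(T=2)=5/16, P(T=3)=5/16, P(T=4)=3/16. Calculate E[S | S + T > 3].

82/37

P(S + T > 3) = 37/48.
Summing S·P(x,y) over outcomes with S + T > 3 gives 41/24.
E[S | S + T > 3] = (41/24) / (37/48) = 82/37.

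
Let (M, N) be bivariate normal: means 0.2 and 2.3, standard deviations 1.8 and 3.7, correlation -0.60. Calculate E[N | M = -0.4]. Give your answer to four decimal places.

E[N | M=x] = μ_N + ρ(σ_N/σ_M)(x − μ_M) for jointly normal variables.
E[N | M=-0.4] = 2.3 + (-0.60)·(3.7/1.8)·(-0.4 − (0.2)) = 2.3 + (-1.2333)·(-0.6) = 3.0400.

3.0400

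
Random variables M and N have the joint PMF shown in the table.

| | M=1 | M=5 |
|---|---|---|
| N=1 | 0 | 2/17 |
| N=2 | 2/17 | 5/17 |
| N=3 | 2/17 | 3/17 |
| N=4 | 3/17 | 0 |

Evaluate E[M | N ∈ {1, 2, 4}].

P(N ∈ {1, 2, 4}) = 12/17.
Σ M·P over the event = 1·(2/17) + 1·(3/17) + 5·(2/17) + 5·(5/17) = 40/17.
E[M | N ∈ {1, 2, 4}] = (40/17) / (12/17) = 10/3.

10/3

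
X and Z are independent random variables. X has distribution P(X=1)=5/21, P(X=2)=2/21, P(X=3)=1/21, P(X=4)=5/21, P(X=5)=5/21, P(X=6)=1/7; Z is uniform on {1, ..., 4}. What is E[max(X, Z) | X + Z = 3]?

P(X + Z = 3) = 1/12.
Summing max(X,Z)·P(x,y) over outcomes with X + Z = 3 gives 1/6.
E[max(X, Z) | X + Z = 3] = (1/6) / (1/12) = 2.

2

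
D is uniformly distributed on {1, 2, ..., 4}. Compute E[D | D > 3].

Given D > 3, D is equally likely to be any of {4}.
E[D | D > 3] = (4) / 1 = 4.

4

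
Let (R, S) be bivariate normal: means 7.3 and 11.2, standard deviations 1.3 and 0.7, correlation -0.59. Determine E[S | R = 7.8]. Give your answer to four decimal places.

For a bivariate normal, E[S | R=x] = μ_S + ρ·(σ_S/σ_R)·(x − μ_R).
E[S | R=7.8] = 11.2 + (-0.59)·(0.7/1.3)·(7.8 − (7.3)) = 11.2 + (-0.31769)·(0.5) = 11.0412.

11.0412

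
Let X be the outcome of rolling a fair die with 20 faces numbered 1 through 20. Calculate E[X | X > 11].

16

Given X > 11, X is equally likely to be any of {12, 13, 14, 15, 16, 17, 18, 19, 20}.
E[X | X > 11] = (12 + 13 + 14 + 15 + 16 + 17 + 18 + 19 + 20) / 9 = 16.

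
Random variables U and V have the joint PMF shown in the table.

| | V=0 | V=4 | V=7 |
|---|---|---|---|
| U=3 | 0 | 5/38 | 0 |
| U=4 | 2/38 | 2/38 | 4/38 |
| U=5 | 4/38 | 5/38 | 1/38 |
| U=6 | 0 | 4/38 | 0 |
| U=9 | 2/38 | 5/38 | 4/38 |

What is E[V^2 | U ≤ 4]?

P(U ≤ 4) = 13/38.
Σ V^2·P over the event = 16·(5/38) + 0·(2/38) + 16·(2/38) + 49·(4/38) = 154/19.
E[V^2 | U ≤ 4] = (154/19) / (13/38) = 308/13.

308/13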